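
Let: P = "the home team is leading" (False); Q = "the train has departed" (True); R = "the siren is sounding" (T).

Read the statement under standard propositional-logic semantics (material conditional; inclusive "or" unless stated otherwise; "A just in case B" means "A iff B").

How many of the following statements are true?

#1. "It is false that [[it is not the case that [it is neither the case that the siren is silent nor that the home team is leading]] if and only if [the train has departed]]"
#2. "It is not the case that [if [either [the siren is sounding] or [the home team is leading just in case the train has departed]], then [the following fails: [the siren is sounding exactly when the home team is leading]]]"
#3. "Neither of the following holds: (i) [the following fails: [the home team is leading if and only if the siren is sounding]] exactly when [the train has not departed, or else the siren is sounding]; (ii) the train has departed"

1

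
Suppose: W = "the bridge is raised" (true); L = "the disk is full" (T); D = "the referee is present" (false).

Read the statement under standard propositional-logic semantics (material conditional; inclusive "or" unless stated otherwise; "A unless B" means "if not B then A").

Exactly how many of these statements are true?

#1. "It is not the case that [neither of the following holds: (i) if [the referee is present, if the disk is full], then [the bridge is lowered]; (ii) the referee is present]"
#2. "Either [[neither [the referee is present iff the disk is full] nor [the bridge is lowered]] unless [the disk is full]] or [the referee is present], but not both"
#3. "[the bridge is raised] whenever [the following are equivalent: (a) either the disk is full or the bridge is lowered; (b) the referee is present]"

#1: This is ~(((L -> D) -> ~W) nor D).

L -> D = T -> F = F
~W = ~T = F
(L -> D) -> ~W = F -> F = T
((L -> D) -> ~W) nor D = T nor F = F
~(((L -> D) -> ~W) nor D) = ~F = T
Thus #1 is true.

#2: Formalization: (((D <-> L) nor ~W) | L) xor D

D <-> L = F <-> T = F
~W = ~T = F
(D <-> L) nor ~W = F nor F = T
((D <-> L) nor ~W) | L = T | T = T
(((D <-> L) nor ~W) | L) xor D = T xor F = T
Hence #2 is true.

#3: In symbols: ((L | ~W) <-> D) -> W

~W = ~T = F
L | ~W = T | F = T
(L | ~W) <-> D = T <-> F = F
((L | ~W) <-> D) -> W = F -> T = T
So #3 is true.

Count: 3.

3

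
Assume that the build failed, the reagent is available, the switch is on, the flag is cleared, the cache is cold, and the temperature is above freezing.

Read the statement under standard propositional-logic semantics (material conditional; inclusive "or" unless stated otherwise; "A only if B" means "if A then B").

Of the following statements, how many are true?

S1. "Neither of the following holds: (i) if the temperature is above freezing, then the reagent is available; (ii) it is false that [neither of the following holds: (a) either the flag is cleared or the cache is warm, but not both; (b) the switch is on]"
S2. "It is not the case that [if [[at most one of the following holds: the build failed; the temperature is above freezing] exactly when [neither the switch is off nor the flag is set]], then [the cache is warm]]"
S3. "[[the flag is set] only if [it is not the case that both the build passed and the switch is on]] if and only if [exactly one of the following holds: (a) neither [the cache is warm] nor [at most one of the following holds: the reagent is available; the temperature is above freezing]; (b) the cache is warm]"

Let V = "the temperature is below freezing" (F), Q = "the reagent is available" (T), S = "the flag is set" (F), U = "the cache is warm" (F), R = "the switch is on" (T), P = "the build passed" (F).

S1: This is (¬V → Q) ↓ ¬((¬S ⊕ U) ↓ R).

¬V = ¬F = T
¬V → Q = T → T = T
¬S = ¬F = T
¬S ⊕ U = T ⊕ F = T
(¬S ⊕ U) ↓ R = T ↓ T = F
¬((¬S ⊕ U) ↓ R) = ¬F = T
(¬V → Q) ↓ ¬((¬S ⊕ U) ↓ R) = T ↓ T = F
Hence S1 is false.

S2: This is ¬(((¬P ↑ ¬V) ↔ (¬R ↓ S)) → U).

¬P = ¬F = T
¬V = ¬F = T
¬P ↑ ¬V = T ↑ T = F
¬R = ¬T = F
¬R ↓ S = F ↓ F = T
(¬P ↑ ¬V) ↔ (¬R ↓ S) = F ↔ T = F
((¬P ↑ ¬V) ↔ (¬R ↓ S)) → U = F → F = T
¬(((¬P ↑ ¬V) ↔ (¬R ↓ S)) → U) = ¬T = F
So S2 is false.

S3: Parsed as (S → (P ↑ R)) ↔ ((U ↓ (Q ↑ ¬V)) ⊕ U)

P ↑ R = F ↑ T = T
S → (P ↑ R) = F → T = T
¬V = ¬F = T
Q ↑ ¬V = T ↑ T = F
U ↓ (Q ↑ ¬V) = F ↓ F = T
(U ↓ (Q ↑ ¬V)) ⊕ U = T ⊕ F = T
(S → (P ↑ R)) ↔ ((U ↓ (Q ↑ ¬V)) ⊕ U) = T ↔ T = T
Thus S3 is true.

Count: 1.

1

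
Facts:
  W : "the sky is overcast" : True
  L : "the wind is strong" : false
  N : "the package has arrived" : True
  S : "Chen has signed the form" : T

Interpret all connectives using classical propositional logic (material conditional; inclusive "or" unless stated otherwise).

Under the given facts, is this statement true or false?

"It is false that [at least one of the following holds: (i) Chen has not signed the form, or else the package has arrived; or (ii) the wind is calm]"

false

Formalization: ~((~S | N) | ~L)

~S = ~T = F
~S | N = F | T = T
~L = ~F = T
(~S | N) | ~L = T | T = T
~((~S | N) | ~L) = ~T = F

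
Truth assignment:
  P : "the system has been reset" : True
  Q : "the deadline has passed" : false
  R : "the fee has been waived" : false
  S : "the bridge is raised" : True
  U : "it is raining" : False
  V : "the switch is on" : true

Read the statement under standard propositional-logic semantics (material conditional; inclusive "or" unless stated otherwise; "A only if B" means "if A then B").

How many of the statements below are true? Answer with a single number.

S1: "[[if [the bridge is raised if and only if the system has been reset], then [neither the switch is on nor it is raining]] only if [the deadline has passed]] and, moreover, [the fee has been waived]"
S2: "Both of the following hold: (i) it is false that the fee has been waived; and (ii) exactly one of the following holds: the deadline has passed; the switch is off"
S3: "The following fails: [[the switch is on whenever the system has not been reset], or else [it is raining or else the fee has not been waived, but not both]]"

0

S1: Formalization: (((S ↔ P) → (V ↓ U)) → Q) ∧ R

S ↔ P = T ↔ T = T
V ↓ U = T ↓ F = F
(S ↔ P) → (V ↓ U) = T → F = F
((S ↔ P) → (V ↓ U)) → Q = F → F = T
(((S ↔ P) → (V ↓ U)) → Q) ∧ R = T ∧ F = F
Hence S1 is false.

S2: Formalization: ¬R ∧ (Q ⊕ ¬V)

¬R = ¬F = T
¬V = ¬T = F
Q ⊕ ¬V = F ⊕ F = F
¬R ∧ (Q ⊕ ¬V) = T ∧ F = F
So S2 is false.

S3: In symbols: ¬((¬P → V) ∨ (U ⊕ ¬R))

¬P = ¬T = F
¬P → V = F → T = T
¬R = ¬F = T
U ⊕ ¬R = F ⊕ T = T
(¬P → V) ∨ (U ⊕ ¬R) = T ∨ T = T
¬((¬P → V) ∨ (U ⊕ ¬R)) = ¬T = F
So S3 is false.

0 of the 3 statements are true (none).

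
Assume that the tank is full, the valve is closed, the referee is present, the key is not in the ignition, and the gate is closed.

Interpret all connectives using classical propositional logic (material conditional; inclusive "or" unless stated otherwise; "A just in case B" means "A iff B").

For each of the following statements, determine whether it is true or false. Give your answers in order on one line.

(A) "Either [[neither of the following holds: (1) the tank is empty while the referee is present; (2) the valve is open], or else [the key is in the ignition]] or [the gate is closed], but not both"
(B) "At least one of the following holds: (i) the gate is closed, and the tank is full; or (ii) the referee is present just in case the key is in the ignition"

(A) F / (B) T

Let P = "the tank is full" (T), R = "the referee is present" (T), Q = "the valve is open" (F), S = "the key is in the ignition" (F), U = "the gate is open" (F).

(A): Formalization: (((¬P ∧ R) ↓ Q) ∨ S) ⊕ ¬U

¬P = ¬T = F
¬P ∧ R = F ∧ T = F
(¬P ∧ R) ↓ Q = F ↓ F = T
((¬P ∧ R) ↓ Q) ∨ S = T ∨ F = T
¬U = ¬F = T
(((¬P ∧ R) ↓ Q) ∨ S) ⊕ ¬U = T ⊕ T = F
Hence (A) is false.

(B): In symbols: (¬U ∧ P) ∨ (R ↔ S)

¬U = ¬F = T
¬U ∧ P = T ∧ T = T
R ↔ S = T ↔ F = F
(¬U ∧ P) ∨ (R ↔ S) = T ∨ F = T
Thus (B) is true.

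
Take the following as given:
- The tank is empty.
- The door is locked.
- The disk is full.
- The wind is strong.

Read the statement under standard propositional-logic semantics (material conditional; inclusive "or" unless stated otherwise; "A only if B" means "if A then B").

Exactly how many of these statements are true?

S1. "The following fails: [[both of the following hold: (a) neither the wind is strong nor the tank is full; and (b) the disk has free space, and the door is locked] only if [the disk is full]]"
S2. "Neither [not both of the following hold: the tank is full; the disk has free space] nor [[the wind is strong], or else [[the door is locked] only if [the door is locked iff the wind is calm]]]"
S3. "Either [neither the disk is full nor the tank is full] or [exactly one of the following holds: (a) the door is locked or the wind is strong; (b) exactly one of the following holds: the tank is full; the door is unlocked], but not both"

1

Let S = "the wind is strong" (T), P = "the tank is full" (F), R = "the disk is full" (T), Q = "the door is locked" (T).

S1: In symbols: ~(((S nor P) & (~R & Q)) -> R)

S nor P = T nor F = F
~R = ~T = F
~R & Q = F & T = F
(S nor P) & (~R & Q) = F & F = F
((S nor P) & (~R & Q)) -> R = F -> T = T
~(((S nor P) & (~R & Q)) -> R) = ~T = F
Hence S1 is false.

S2: In symbols: (P nand ~R) nor (S | (Q -> (Q <-> ~S)))

~R = ~T = F
P nand ~R = F nand F = T
~S = ~T = F
Q <-> ~S = T <-> F = F
Q -> (Q <-> ~S) = T -> F = F
S | (Q -> (Q <-> ~S)) = T | F = T
(P nand ~R) nor (S | (Q -> (Q <-> ~S))) = T nor T = F
Hence S2 is false.

S3: Formalization: (R nor P) xor ((Q | S) xor (P xor ~Q))

R nor P = T nor F = F
Q | S = T | T = T
~Q = ~T = F
P xor ~Q = F xor F = F
(Q | S) xor (P xor ~Q) = T xor F = T
(R nor P) xor ((Q | S) xor (P xor ~Q)) = F xor T = T
Hence S3 is true.

Count: 1.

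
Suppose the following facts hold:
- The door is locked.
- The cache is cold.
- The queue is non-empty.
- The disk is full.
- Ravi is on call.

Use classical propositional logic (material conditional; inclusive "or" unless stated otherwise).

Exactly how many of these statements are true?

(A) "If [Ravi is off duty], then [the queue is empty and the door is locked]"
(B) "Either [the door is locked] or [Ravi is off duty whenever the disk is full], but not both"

Let U = "Ravi is on call" (T), R = "the queue is empty" (F), P = "the door is locked" (T), S = "the disk is full" (T).

(A): Parsed as ¬U → (R ∧ P)

¬U = ¬T = F
R ∧ P = F ∧ T = F
¬U → (R ∧ P) = F → F = T
So (A) is true.

(B): This is P ⊕ (S → ¬U).

¬U = ¬T = F
S → ¬U = T → F = F
P ⊕ (S → ¬U) = T ⊕ F = T
So (B) is true.

2 of the 2 statements are true ((A), (B)).

2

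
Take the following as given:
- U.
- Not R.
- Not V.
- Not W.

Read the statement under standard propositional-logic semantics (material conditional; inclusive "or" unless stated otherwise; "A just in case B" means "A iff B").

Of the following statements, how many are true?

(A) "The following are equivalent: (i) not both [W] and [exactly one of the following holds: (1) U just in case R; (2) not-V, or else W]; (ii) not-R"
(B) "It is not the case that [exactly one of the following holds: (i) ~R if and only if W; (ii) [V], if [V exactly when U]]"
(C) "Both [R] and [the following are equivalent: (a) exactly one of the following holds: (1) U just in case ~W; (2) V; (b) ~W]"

(A): This is (W ↑ ((U ↔ R) ⊕ (¬V ∨ W))) ↔ ¬R.

U ↔ R = T ↔ F = F
¬V = ¬F = T
¬V ∨ W = T ∨ F = T
(U ↔ R) ⊕ (¬V ∨ W) = F ⊕ T = T
W ↑ ((U ↔ R) ⊕ (¬V ∨ W)) = F ↑ T = T
¬R = ¬F = T
(W ↑ ((U ↔ R) ⊕ (¬V ∨ W))) ↔ ¬R = T ↔ T = T
So (A) is true.

(B): This is ¬((¬R ↔ W) ⊕ ((V ↔ U) → V)).

¬R = ¬F = T
¬R ↔ W = T ↔ F = F
V ↔ U = F ↔ T = F
(V ↔ U) → V = F → F = T
(¬R ↔ W) ⊕ ((V ↔ U) → V) = F ⊕ T = T
¬((¬R ↔ W) ⊕ ((V ↔ U) → V)) = ¬T = F
So (B) is false.

(C): In symbols: R ∧ (((U ↔ ¬W) ⊕ V) ↔ ¬W)

¬W = ¬F = T
U ↔ ¬W = T ↔ T = T
(U ↔ ¬W) ⊕ V = T ⊕ F = T
¬W = ¬F = T
((U ↔ ¬W) ⊕ V) ↔ ¬W = T ↔ T = T
R ∧ (((U ↔ ¬W) ⊕ V) ↔ ¬W) = F ∧ T = F
Thus (C) is false.

True statements: 1.

1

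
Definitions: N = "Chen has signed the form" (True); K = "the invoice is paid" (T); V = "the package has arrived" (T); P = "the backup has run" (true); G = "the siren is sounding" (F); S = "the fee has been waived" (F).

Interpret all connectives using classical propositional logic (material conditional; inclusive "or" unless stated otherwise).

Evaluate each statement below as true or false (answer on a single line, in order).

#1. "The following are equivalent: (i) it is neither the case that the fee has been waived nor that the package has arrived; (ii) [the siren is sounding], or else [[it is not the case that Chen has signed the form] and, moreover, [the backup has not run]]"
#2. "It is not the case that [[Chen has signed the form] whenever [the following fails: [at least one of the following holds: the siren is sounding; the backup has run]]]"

#1 true; #2 false

#1: In symbols: (S nor V) iff (G or (not N and not P))

S nor V = False nor True = False
not N = not True = False
not P = not True = False
not N and not P = False and False = False
G or (not N and not P) = False or False = False
(S nor V) iff (G or (not N and not P)) = False iff False = True
So #1 is true.

#2: In symbols: not (not (G or P) -> N)

G or P = False or True = True
not (G or P) = not True = False
not (G or P) -> N = False -> True = True
not (not (G or P) -> N) = not True = False
Hence #2 is false.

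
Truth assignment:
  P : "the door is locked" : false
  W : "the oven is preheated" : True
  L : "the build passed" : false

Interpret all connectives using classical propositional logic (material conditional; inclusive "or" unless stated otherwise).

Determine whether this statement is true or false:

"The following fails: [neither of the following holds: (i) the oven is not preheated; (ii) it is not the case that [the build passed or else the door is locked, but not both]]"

Values: W=T, L=F, P=F.
This is ¬(¬W ↓ ¬(L ⊕ P)).

¬W = ¬T = F
L ⊕ P = F ⊕ F = F
¬(L ⊕ P) = ¬F = T
¬W ↓ ¬(L ⊕ P) = F ↓ T = F
¬(¬W ↓ ¬(L ⊕ P)) = ¬F = T

True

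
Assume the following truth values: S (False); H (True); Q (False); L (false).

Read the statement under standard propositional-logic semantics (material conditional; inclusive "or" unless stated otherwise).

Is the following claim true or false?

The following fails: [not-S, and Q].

Formalization: ¬(¬S ∧ Q)

¬S = ¬F = T
¬S ∧ Q = T ∧ F = F
¬(¬S ∧ Q) = ¬F = T

True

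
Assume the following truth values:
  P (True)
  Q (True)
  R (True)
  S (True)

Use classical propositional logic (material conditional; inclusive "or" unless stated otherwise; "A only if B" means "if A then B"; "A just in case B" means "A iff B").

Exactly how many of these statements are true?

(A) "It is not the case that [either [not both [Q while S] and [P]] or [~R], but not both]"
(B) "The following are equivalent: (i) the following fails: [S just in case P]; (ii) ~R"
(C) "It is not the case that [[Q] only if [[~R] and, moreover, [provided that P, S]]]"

(A): In symbols: ¬(((Q ∧ S) ↑ P) ⊕ ¬R)

Q ∧ S = T ∧ T = T
(Q ∧ S) ↑ P = T ↑ T = F
¬R = ¬T = F
((Q ∧ S) ↑ P) ⊕ ¬R = F ⊕ F = F
¬(((Q ∧ S) ↑ P) ⊕ ¬R) = ¬F = T
So (A) is true.

(B): This is ¬(S ↔ P) ↔ ¬R.

S ↔ P = T ↔ T = T
¬(S ↔ P) = ¬T = F
¬R = ¬T = F
¬(S ↔ P) ↔ ¬R = F ↔ F = T
Thus (B) is true.

(C): This is ¬(Q → (¬R ∧ (P → S))).

¬R = ¬T = F
P → S = T → T = T
¬R ∧ (P → S) = F ∧ T = F
Q → (¬R ∧ (P → S)) = T → F = F
¬(Q → (¬R ∧ (P → S))) = ¬F = T
Thus (C) is true.

True statements: 3 ((A), (B), (C)).

3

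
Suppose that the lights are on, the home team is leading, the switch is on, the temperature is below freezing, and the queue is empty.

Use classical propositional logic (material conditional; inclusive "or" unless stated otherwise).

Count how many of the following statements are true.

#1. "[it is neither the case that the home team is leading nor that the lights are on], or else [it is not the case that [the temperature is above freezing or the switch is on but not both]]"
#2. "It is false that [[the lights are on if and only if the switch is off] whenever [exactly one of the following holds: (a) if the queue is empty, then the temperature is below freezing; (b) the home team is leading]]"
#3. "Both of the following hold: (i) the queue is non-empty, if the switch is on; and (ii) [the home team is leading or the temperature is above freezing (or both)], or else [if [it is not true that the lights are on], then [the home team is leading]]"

0

Let H = "the home team is leading" (T), N = "the lights are on" (T), P = "the temperature is below freezing" (T), R = "the switch is on" (T), G = "the queue is empty" (T).

#1: Parsed as (H ↓ N) ∨ ¬(¬P ⊕ R)

H ↓ N = T ↓ T = F
¬P = ¬T = F
¬P ⊕ R = F ⊕ T = T
¬(¬P ⊕ R) = ¬T = F
(H ↓ N) ∨ ¬(¬P ⊕ R) = F ∨ F = F
Thus #1 is false.

#2: Parsed as ¬(((G → P) ⊕ H) → (N ↔ ¬R))

G → P = T → T = T
(G → P) ⊕ H = T ⊕ T = F
¬R = ¬T = F
N ↔ ¬R = T ↔ F = F
((G → P) ⊕ H) → (N ↔ ¬R) = F → F = T
¬(((G → P) ⊕ H) → (N ↔ ¬R)) = ¬T = F
Hence #2 is false.

#3: Formalization: (R → ¬G) ∧ ((H ∨ ¬P) ∨ (¬N → H))

¬G = ¬T = F
R → ¬G = T → F = F
¬P = ¬T = F
H ∨ ¬P = T ∨ F = T
¬N = ¬T = F
¬N → H = F → T = T
(H ∨ ¬P) ∨ (¬N → H) = T ∨ T = T
(R → ¬G) ∧ ((H ∨ ¬P) ∨ (¬N → H)) = F ∧ T = F
Thus #3 is false.

0 of the 3 statements are true (none).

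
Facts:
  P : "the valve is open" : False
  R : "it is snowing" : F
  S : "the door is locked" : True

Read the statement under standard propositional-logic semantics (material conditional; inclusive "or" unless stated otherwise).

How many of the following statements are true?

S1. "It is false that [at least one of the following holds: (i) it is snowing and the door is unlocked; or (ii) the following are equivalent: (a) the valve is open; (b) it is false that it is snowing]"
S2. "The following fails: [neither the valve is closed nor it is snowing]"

2

S1: Formalization: ¬((R ∧ ¬S) ∨ (P ↔ ¬R))

¬S = ¬T = F
R ∧ ¬S = F ∧ F = F
¬R = ¬F = T
P ↔ ¬R = F ↔ T = F
(R ∧ ¬S) ∨ (P ↔ ¬R) = F ∨ F = F
¬((R ∧ ¬S) ∨ (P ↔ ¬R)) = ¬F = T
Thus S1 is true.

S2: In symbols: ¬(¬P ↓ R)

¬P = ¬F = T
¬P ↓ R = T ↓ F = F
¬(¬P ↓ R) = ¬F = T
Thus S2 is true.

True statements: 2.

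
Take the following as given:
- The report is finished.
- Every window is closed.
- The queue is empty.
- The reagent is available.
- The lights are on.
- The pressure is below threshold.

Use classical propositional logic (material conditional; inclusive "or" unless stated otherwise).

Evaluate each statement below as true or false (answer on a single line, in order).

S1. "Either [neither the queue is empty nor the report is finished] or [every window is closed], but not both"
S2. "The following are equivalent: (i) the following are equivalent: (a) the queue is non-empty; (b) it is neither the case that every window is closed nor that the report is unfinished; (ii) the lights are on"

Let R = "the queue is empty" (T), P = "the report is finished" (T), Q = "a window is open" (F), U = "the lights are on" (T).

S1: This is (R ↓ P) ⊕ ¬Q.

R ↓ P = T ↓ T = F
¬Q = ¬F = T
(R ↓ P) ⊕ ¬Q = F ⊕ T = T
Hence S1 is true.

S2: Formalization: (¬R ↔ (¬Q ↓ ¬P)) ↔ U

¬R = ¬T = F
¬Q = ¬F = T
¬P = ¬T = F
¬Q ↓ ¬P = T ↓ F = F
¬R ↔ (¬Q ↓ ¬P) = F ↔ F = T
(¬R ↔ (¬Q ↓ ¬P)) ↔ U = T ↔ T = T
So S2 is true.

S1 true, S2 true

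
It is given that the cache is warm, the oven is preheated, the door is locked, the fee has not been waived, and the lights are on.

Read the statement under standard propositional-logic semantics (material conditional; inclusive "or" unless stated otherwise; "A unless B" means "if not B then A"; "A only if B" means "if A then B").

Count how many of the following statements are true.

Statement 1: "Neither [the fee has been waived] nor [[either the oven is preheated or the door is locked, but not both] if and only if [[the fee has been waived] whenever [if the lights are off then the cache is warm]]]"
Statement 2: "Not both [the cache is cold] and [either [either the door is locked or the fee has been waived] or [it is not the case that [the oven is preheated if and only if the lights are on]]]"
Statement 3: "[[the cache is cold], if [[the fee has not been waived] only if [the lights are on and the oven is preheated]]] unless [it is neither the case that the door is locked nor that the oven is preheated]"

Let S = "the fee has been waived" (F), Q = "the oven is preheated" (T), R = "the door is locked" (T), U = "the lights are on" (T), P = "the cache is warm" (T).

Statement 1: Formalization: S nor ((Q xor R) <-> ((~U -> P) -> S))

Q xor R = T xor T = F
~U = ~T = F
~U -> P = F -> T = T
(~U -> P) -> S = T -> F = F
(Q xor R) <-> ((~U -> P) -> S) = F <-> F = T
S nor ((Q xor R) <-> ((~U -> P) -> S)) = F nor T = F
So Statement 1 is false.

Statement 2: This is ~P nand ((R | S) | ~(Q <-> U)).

~P = ~T = F
R | S = T | F = T
Q <-> U = T <-> T = T
~(Q <-> U) = ~T = F
(R | S) | ~(Q <-> U) = T | F = T
~P nand ((R | S) | ~(Q <-> U)) = F nand T = T
Hence Statement 2 is true.

Statement 3: Formalization: ((~S -> (U & Q)) -> ~P) | (R nor Q)

~S = ~F = T
U & Q = T & T = T
~S -> (U & Q) = T -> T = T
~P = ~T = F
(~S -> (U & Q)) -> ~P = T -> F = F
R nor Q = T nor T = F
((~S -> (U & Q)) -> ~P) | (R nor Q) = F | F = F
Hence Statement 3 is false.

True statements: 1.

1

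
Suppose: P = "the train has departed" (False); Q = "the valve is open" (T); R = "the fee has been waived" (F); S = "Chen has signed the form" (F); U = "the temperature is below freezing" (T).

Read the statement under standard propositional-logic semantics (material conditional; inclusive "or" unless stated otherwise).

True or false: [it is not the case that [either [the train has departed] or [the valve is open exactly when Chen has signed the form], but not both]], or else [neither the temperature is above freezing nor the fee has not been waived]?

Values: P=F, Q=T, S=F, U=T, R=F.
Parsed as ~(P xor (Q <-> S)) | (~U nor ~R)

Q <-> S = T <-> F = F
P xor (Q <-> S) = F xor F = F
~(P xor (Q <-> S)) = ~F = T
~U = ~T = F
~R = ~F = T
~U nor ~R = F nor T = F
~(P xor (Q <-> S)) | (~U nor ~R) = T | F = T

true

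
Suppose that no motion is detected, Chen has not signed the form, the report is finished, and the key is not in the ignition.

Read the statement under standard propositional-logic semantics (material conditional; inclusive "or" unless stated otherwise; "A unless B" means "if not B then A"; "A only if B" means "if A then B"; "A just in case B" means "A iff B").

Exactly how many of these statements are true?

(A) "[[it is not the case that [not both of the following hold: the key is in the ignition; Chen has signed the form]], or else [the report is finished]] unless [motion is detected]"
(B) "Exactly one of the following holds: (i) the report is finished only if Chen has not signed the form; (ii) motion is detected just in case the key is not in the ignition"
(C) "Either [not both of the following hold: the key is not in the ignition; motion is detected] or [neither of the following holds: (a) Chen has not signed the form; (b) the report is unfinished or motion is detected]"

Let S = "the key is in the ignition" (F), Q = "Chen has signed the form" (F), R = "the report is finished" (T), P = "motion is detected" (F).

(A): Formalization: (~(S nand Q) | R) | P

S nand Q = F nand F = T
~(S nand Q) = ~T = F
~(S nand Q) | R = F | T = T
(~(S nand Q) | R) | P = T | F = T
Thus (A) is true.

(B): Parsed as (R -> ~Q) xor (P <-> ~S)

~Q = ~F = T
R -> ~Q = T -> T = T
~S = ~F = T
P <-> ~S = F <-> T = F
(R -> ~Q) xor (P <-> ~S) = T xor F = T
So (B) is true.

(C): Parsed as (~S nand P) | (~Q nor (~R | P))

~S = ~F = T
~S nand P = T nand F = T
~Q = ~F = T
~R = ~T = F
~R | P = F | F = F
~Q nor (~R | P) = T nor F = F
(~S nand P) | (~Q nor (~R | P)) = T | F = T
So (C) is true.

True statements: 3.

3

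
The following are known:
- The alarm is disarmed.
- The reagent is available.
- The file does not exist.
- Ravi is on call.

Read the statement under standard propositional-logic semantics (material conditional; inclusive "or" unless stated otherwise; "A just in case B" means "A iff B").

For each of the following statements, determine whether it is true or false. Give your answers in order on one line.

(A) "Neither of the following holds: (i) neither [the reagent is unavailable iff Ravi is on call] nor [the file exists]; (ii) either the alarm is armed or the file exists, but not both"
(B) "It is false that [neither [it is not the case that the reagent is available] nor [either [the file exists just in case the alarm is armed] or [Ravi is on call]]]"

Let U = "the reagent is available" (T), L = "Ravi is on call" (T), M = "the file exists" (F), R = "the alarm is armed" (F).

(A): In symbols: ((¬U ↔ L) ↓ M) ↓ (R ⊕ M)

¬U = ¬T = F
¬U ↔ L = F ↔ T = F
(¬U ↔ L) ↓ M = F ↓ F = T
R ⊕ M = F ⊕ F = F
((¬U ↔ L) ↓ M) ↓ (R ⊕ M) = T ↓ F = F
So (A) is false.

(B): This is ¬(¬U ↓ ((M ↔ R) ∨ L)).

¬U = ¬T = F
M ↔ R = F ↔ F = T
(M ↔ R) ∨ L = T ∨ T = T
¬U ↓ ((M ↔ R) ∨ L) = F ↓ T = F
¬(¬U ↓ ((M ↔ R) ∨ L)) = ¬F = T
So (B) is true.

(A) False; (B) True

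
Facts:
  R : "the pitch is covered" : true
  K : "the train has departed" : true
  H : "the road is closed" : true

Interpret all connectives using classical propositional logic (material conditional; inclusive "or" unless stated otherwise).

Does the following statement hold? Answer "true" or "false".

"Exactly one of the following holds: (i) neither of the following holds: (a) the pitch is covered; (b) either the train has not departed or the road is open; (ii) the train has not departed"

False.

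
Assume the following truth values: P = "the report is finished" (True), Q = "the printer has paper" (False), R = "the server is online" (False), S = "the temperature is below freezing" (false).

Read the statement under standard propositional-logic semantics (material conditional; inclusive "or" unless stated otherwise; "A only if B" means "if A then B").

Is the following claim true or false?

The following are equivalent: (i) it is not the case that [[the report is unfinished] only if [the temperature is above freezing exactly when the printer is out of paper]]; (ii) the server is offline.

In symbols: ¬(¬P → (¬S ↔ ¬Q)) ↔ ¬R

¬P = ¬T = F
¬S = ¬F = T
¬Q = ¬F = T
¬S ↔ ¬Q = T ↔ T = T
¬P → (¬S ↔ ¬Q) = F → T = T
¬(¬P → (¬S ↔ ¬Q)) = ¬T = F
¬R = ¬F = T
¬(¬P → (¬S ↔ ¬Q)) ↔ ¬R = F ↔ T = F

The statement is false.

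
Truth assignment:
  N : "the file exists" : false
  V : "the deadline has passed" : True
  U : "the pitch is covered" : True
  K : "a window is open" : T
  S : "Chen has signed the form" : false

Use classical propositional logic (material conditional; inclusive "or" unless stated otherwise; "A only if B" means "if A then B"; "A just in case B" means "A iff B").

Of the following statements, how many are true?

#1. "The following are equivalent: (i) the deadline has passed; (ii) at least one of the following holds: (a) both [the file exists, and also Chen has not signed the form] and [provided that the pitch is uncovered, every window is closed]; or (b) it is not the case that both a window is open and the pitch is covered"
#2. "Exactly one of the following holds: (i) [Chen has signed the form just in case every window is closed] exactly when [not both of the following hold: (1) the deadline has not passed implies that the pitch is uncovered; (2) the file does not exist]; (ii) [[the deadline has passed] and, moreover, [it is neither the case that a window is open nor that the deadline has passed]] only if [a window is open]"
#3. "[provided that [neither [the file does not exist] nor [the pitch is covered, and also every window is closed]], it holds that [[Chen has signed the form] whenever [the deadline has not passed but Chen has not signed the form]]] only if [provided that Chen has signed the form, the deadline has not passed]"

#1: This is V iff (((N and not S) and (not U -> not K)) or (K nand U)).

not S = not False = True
N and not S = False and True = False
not U = not True = False
not K = not True = False
not U -> not K = False -> False = True
(N and not S) and (not U -> not K) = False and True = False
K nand U = True nand True = False
((N and not S) and (not U -> not K)) or (K nand U) = False or False = False
V iff (((N and not S) and (not U -> not K)) or (K nand U)) = True iff False = False
Hence #1 is false.

#2: Parsed as ((S iff not K) iff ((not V -> not U) nand not N)) xor ((V and (K nor V)) -> K)

not K = not True = False
S iff not K = False iff False = True
not V = not True = False
not U = not True = False
not V -> not U = False -> False = True
not N = not False = True
(not V -> not U) nand not N = True nand True = False
(S iff not K) iff ((not V -> not U) nand not N) = True iff False = False
K nor V = True nor True = False
V and (K nor V) = True and False = False
(V and (K nor V)) -> K = False -> True = True
((S iff not K) iff ((not V -> not U) nand not N)) xor ((V and (K nor V)) -> K) = False xor True = True
Hence #2 is true.

#3: This is ((not N nor (U and not K)) -> ((not V and not S) -> S)) -> (S -> not V).

not N = not False = True
not K = not True = False
U and not K = True and False = False
not N nor (U and not K) = True nor False = False
not V = not True = False
not S = not False = True
not V and not S = False and True = False
(not V and not S) -> S = False -> False = True
(not N nor (U and not K)) -> ((not V and not S) -> S) = False -> True = True
not V = not True = False
S -> not V = False -> False = True
((not N nor (U and not K)) -> ((not V and not S) -> S)) -> (S -> not V) = True -> True = True
So #3 is true.

True statements: 2.

2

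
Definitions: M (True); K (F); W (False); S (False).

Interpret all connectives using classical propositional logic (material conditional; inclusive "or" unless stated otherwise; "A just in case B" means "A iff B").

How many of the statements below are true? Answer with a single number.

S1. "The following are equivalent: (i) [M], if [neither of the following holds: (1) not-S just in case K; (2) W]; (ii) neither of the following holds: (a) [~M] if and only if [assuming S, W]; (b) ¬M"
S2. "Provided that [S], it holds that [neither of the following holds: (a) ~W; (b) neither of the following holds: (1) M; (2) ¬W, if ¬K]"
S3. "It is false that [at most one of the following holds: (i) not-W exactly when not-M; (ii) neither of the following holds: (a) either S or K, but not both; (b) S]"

S1: Formalization: (((not S iff K) nor W) -> M) iff ((not M iff (S -> W)) nor not M)

not S = not False = True
not S iff K = True iff False = False
(not S iff K) nor W = False nor False = True
((not S iff K) nor W) -> M = True -> True = True
not M = not True = False
S -> W = False -> False = True
not M iff (S -> W) = False iff True = False
not M = not True = False
(not M iff (S -> W)) nor not M = False nor False = True
(((not S iff K) nor W) -> M) iff ((not M iff (S -> W)) nor not M) = True iff True = True
Hence S1 is true.

S2: In symbols: S -> (not W nor (M nor (not K -> not W)))

not W = not False = True
not K = not False = True
not W = not False = True
not K -> not W = True -> True = True
M nor (not K -> not W) = True nor True = False
not W nor (M nor (not K -> not W)) = True nor False = False
S -> (not W nor (M nor (not K -> not W))) = False -> False = True
Hence S2 is true.

S3: In symbols: not ((not W iff not M) nand ((S xor K) nor S))

not W = not False = True
not M = not True = False
not W iff not M = True iff False = False
S xor K = False xor False = False
(S xor K) nor S = False nor False = True
(not W iff not M) nand ((S xor K) nor S) = False nand True = True
not ((not W iff not M) nand ((S xor K) nor S)) = not True = False
Thus S3 is false.

Count: 2.

2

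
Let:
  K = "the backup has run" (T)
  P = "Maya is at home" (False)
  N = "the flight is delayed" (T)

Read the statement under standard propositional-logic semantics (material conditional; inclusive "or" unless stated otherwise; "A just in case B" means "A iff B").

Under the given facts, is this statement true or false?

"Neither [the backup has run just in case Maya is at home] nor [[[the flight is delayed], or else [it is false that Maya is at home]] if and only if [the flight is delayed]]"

False.

In symbols: (K <-> P) nor ((N | ~P) <-> N)

K <-> P = T <-> F = F
~P = ~F = T
N | ~P = T | T = T
(N | ~P) <-> N = T <-> T = T
(K <-> P) nor ((N | ~P) <-> N) = F nor T = F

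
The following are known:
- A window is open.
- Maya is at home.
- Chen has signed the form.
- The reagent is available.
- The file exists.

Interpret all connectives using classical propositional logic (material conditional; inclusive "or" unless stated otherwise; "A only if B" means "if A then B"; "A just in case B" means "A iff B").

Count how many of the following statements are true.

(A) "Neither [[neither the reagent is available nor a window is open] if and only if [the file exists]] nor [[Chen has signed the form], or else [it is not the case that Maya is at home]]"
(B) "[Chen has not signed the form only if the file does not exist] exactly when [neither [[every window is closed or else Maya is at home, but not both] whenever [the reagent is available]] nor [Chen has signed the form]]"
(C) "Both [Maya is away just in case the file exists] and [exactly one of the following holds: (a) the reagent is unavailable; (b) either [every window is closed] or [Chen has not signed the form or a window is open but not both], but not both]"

Let D = "the reagent is available" (True), M = "a window is open" (True), N = "the file exists" (True), H = "Chen has signed the form" (True), W = "Maya is at home" (True).

(A): This is ((D nor M) iff N) nor (H or not W).

D nor M = True nor True = False
(D nor M) iff N = False iff True = False
not W = not True = False
H or not W = True or False = True
((D nor M) iff N) nor (H or not W) = False nor True = False
Thus (A) is false.

(B): Parsed as (not H -> not N) iff ((D -> (not M xor W)) nor H)

not H = not True = False
not N = not True = False
not H -> not N = False -> False = True
not M = not True = False
not M xor W = False xor True = True
D -> (not M xor W) = True -> True = True
(D -> (not M xor W)) nor H = True nor True = False
(not H -> not N) iff ((D -> (not M xor W)) nor H) = True iff False = False
So (B) is false.

(C): Formalization: (not W iff N) and (not D xor (not M xor (not H xor M)))

not W = not True = False
not W iff N = False iff True = False
not D = not True = False
not M = not True = False
not H = not True = False
not H xor M = False xor True = True
not M xor (not H xor M) = False xor True = True
not D xor (not M xor (not H xor M)) = False xor True = True
(not W iff N) and (not D xor (not M xor (not H xor M))) = False and True = False
So (C) is false.

0 of the 3 statements are true (none).

0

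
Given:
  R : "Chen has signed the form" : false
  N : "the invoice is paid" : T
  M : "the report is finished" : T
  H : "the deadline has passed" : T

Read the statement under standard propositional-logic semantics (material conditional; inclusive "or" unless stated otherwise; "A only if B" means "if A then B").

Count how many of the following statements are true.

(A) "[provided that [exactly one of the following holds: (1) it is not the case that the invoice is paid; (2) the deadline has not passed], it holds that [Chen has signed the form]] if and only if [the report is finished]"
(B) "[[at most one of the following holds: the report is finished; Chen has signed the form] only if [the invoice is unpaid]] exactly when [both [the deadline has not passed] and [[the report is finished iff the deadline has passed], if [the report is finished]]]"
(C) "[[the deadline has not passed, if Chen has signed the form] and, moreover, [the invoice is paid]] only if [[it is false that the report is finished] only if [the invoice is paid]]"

(A): Formalization: ((¬N ⊕ ¬H) → R) ↔ M

¬N = ¬T = F
¬H = ¬T = F
¬N ⊕ ¬H = F ⊕ F = F
(¬N ⊕ ¬H) → R = F → F = T
((¬N ⊕ ¬H) → R) ↔ M = T ↔ T = T
So (A) is true.

(B): Parsed as ((M ↑ R) → ¬N) ↔ (¬H ∧ (M → (M ↔ H)))

M ↑ R = T ↑ F = T
¬N = ¬T = F
(M ↑ R) → ¬N = T → F = F
¬H = ¬T = F
M ↔ H = T ↔ T = T
M → (M ↔ H) = T → T = T
¬H ∧ (M → (M ↔ H)) = F ∧ T = F
((M ↑ R) → ¬N) ↔ (¬H ∧ (M → (M ↔ H))) = F ↔ F = T
Thus (B) is true.

(C): This is ((R → ¬H) ∧ N) → (¬M → N).

¬H = ¬T = F
R → ¬H = F → F = T
(R → ¬H) ∧ N = T ∧ T = T
¬M = ¬T = F
¬M → N = F → T = T
((R → ¬H) ∧ N) → (¬M → N) = T → T = T
Thus (C) is true.

3 of the 3 statements are true.

3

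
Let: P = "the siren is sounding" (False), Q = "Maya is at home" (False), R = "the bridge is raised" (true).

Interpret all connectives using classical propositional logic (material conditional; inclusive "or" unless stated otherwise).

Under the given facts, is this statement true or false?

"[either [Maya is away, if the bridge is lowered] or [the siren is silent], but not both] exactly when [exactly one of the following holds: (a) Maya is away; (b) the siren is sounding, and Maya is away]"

Parsed as ((not R -> not Q) xor not P) iff (not Q xor (P and not Q))

not R = not True = False
not Q = not False = True
not R -> not Q = False -> True = True
not P = not False = True
(not R -> not Q) xor not P = True xor True = False
not Q = not False = True
not Q = not False = True
P and not Q = False and True = False
not Q xor (P and not Q) = True xor False = True
((not R -> not Q) xor not P) iff (not Q xor (P and not Q)) = False iff True = False

False.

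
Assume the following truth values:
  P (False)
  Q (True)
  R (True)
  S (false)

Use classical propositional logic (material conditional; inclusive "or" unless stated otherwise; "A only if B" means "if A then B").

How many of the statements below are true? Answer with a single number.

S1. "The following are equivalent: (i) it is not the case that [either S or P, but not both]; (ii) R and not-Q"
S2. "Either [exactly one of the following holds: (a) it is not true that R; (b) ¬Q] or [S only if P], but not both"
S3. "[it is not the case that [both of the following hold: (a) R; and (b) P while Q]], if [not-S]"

S1: This is not (S xor P) iff (R and not Q).

S xor P = False xor False = False
not (S xor P) = not False = True
not Q = not True = False
R and not Q = True and False = False
not (S xor P) iff (R and not Q) = True iff False = False
Hence S1 is false.

S2: Parsed as (not R xor not Q) xor (S -> P)

not R = not True = False
not Q = not True = False
not R xor not Q = False xor False = False
S -> P = False -> False = True
(not R xor not Q) xor (S -> P) = False xor True = True
Thus S2 is true.

S3: This is not S -> not (R and (P and Q)).

not S = not False = True
P and Q = False and True = False
R and (P and Q) = True and False = False
not (R and (P and Q)) = not False = True
not S -> not (R and (P and Q)) = True -> True = True
So S3 is true.

True statements: 2.

2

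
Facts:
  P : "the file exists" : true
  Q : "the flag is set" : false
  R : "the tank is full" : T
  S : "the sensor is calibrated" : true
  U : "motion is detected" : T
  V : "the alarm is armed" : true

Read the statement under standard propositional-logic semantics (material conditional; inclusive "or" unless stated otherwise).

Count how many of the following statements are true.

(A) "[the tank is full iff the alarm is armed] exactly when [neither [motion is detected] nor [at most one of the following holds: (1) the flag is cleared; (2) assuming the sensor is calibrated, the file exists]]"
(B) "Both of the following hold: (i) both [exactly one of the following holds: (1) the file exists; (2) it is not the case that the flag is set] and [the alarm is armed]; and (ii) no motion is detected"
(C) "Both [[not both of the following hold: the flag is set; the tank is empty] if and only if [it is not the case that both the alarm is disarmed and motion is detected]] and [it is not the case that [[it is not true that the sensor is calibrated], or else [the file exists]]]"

0

(A): In symbols: (R iff V) iff (U nor (not Q nand (S -> P)))

R iff V = True iff True = True
not Q = not False = True
S -> P = True -> True = True
not Q nand (S -> P) = True nand True = False
U nor (not Q nand (S -> P)) = True nor False = False
(R iff V) iff (U nor (not Q nand (S -> P))) = True iff False = False
Hence (A) is false.

(B): Formalization: ((P xor not Q) and V) and not U

not Q = not False = True
P xor not Q = True xor True = False
(P xor not Q) and V = False and True = False
not U = not True = False
((P xor not Q) and V) and not U = False and False = False
So (B) is false.

(C): Formalization: ((Q nand not R) iff (not V nand U)) and not (not S or P)

not R = not True = False
Q nand not R = False nand False = True
not V = not True = False
not V nand U = False nand True = True
(Q nand not R) iff (not V nand U) = True iff True = True
not S = not True = False
not S or P = False or True = True
not (not S or P) = not True = False
((Q nand not R) iff (not V nand U)) and not (not S or P) = True and False = False
So (C) is false.

Count: 0.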